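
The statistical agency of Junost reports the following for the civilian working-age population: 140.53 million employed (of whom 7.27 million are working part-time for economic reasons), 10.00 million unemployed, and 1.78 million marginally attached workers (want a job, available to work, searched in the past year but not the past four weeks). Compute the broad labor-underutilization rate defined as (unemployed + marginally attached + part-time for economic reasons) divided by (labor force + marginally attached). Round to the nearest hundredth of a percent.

Labor force = 140.53 + 10.00 = 150.53 million.
Numerator = 10.00 + 1.78 + 7.27 = 19.05 million.
Denominator = 150.53 + 1.78 = 152.31 million.
Broad rate = 19.05 / 152.31 = 12.51%.

Broad underutilization rate ≈ 12.51%.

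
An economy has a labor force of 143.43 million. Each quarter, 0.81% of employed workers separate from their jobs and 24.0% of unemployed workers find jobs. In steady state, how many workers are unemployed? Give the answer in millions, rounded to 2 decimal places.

Steady-state unemployment rate u* = s/(s+f) = 0.81/(0.81+24.0) = 0.032648.
Unemployed = u* × labor force = 0.032648 × 143.43 ≈ 4.68 million.

About 4.68 million are unemployed in steady state.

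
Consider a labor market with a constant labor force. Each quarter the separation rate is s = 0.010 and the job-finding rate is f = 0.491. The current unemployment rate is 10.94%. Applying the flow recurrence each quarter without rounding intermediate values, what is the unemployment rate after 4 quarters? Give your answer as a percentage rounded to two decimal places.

Unemployment rate after four quarters ≈ 2.55%.

With a fixed labor force, u_{t+1} = u_t + s·(1−u_t) − f·u_t = u_t·(1−s−f) + s.
Here 1−s−f = 0.499 and s = 0.010.
u_1 = 0.109400 × 0.499 + 0.010 = 0.064591.
u_2 = 0.064591 × 0.499 + 0.010 = 0.042231.
u_3 = 0.042231 × 0.499 + 0.010 = 0.031073.
u_4 = 0.031073 × 0.499 + 0.010 = 0.025505.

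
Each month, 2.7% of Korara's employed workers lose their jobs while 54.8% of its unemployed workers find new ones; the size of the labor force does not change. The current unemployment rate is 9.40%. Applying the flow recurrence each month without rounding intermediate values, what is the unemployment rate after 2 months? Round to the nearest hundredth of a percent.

With a fixed labor force, u_{t+1} = u_t + s·(1−u_t) − f·u_t = u_t·(1−s−f) + s.
Here 1−s−f = 0.425 and s = 0.027.
u_1 = 0.094000 × 0.425 + 0.027 = 0.066950.
u_2 = 0.066950 × 0.425 + 0.027 = 0.055454.

Unemployment rate after two months ≈ 5.55%.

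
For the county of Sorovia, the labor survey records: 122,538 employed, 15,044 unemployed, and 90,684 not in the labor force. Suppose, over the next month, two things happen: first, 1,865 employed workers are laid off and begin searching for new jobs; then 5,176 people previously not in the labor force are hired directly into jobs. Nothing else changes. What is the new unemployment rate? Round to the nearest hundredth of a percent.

New unemployment rate ≈ 11.84%.

Initially, labor force = 122,538 + 15,044 = 137,582, so u = 15,044/137,582 = 10.93%.
After the first change, employed falls and unemployed rises by 1,865; labor force unchanged → E = 120,673, U = 16,909, labor force = 137,582.
After the second change, employed and labor force both rise by 5,176; unemployed unchanged → E = 125,849, U = 16,909, labor force = 142,758.
New unemployment rate = 16,909 / 142,758 = 11.84%.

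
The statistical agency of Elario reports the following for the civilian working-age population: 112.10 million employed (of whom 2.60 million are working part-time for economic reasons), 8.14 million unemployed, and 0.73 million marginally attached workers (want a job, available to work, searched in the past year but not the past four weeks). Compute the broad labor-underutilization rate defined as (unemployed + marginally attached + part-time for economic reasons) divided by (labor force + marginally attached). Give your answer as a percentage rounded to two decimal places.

Labor force = 112.10 + 8.14 = 120.24 million.
Numerator = 8.14 + 0.73 + 2.60 = 11.47 million.
Denominator = 120.24 + 0.73 = 120.97 million.
Broad rate = 11.47 / 120.97 = 9.48%.

Broad underutilization rate ≈ 9.48%.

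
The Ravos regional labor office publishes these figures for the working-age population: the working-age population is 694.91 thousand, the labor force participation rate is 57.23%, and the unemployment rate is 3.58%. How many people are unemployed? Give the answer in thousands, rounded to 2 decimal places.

Labor force = 0.5723 × 694.91 = 397.70 thousand.
Unemployed = 0.0358 × 397.70 ≈ 14.24 thousand.

About 14.24 thousand are unemployed.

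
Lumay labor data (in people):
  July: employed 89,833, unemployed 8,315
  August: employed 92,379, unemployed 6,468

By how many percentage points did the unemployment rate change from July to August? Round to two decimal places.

July: labor force = 89,833 + 8,315 = 98,148; u = 8,315/98,148 = 8.47%.
August: labor force = 92,379 + 6,468 = 98,847; u = 6,468/98,847 = 6.54%.
Change = 6.54% − 8.47% = −1.93 pp.

The unemployment rate changed by −1.93 percentage points.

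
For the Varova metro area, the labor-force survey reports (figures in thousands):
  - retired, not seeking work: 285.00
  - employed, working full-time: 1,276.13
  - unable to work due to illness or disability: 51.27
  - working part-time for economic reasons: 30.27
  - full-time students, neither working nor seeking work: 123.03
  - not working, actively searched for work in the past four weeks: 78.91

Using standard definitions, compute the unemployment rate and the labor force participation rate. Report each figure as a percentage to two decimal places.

Employed = 1,276.13 + 30.27 = 1,306.40 thousand (anyone who worked, including part-time for economic reasons, counts as employed).
Unemployed = 78.91 thousand.
Labor force = 1,306.40 + 78.91 = 1,385.31 thousand.
Not in labor force = 285.00 + 51.27 + 123.03 = 459.30 thousand (those not working and not actively searching are outside the labor force).
Civilian working-age population = 1,385.31 + 459.30 = 1,844.61 thousand.
Unemployment rate = 78.91 / 1,385.31 = 5.70%.
Labor force participation rate = 1,385.31 / 1,844.61 = 75.10%.

Unemployment rate ≈ 5.70%; labor force participation rate ≈ 75.10%.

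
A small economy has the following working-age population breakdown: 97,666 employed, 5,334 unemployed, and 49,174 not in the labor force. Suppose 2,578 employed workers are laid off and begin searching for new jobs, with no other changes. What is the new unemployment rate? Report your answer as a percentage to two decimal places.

New unemployment rate ≈ 7.68%.

Initially, labor force = 97,666 + 5,334 = 103,000, so u = 5,334/103,000 = 5.18%.
After the change, employed falls and unemployed rises by 2,578; labor force unchanged → E = 95,088, U = 7,912, labor force = 103,000.
New unemployment rate = 7,912 / 103,000 = 7.68%.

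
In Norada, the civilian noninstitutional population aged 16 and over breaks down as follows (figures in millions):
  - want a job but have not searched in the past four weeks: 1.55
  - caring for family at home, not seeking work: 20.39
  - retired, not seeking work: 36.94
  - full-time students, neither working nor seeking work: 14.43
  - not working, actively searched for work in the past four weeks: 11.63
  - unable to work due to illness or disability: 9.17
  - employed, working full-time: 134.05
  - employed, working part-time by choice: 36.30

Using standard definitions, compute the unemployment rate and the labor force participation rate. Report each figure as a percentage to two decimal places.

Employed = 134.05 + 36.30 = 170.35 million.
Unemployed = 11.63 million.
Labor force = 170.35 + 11.63 = 181.98 million.
Not in labor force = 1.55 + 20.39 + 36.94 + 14.43 + 9.17 = 82.48 million (those not working and not actively searching are outside the labor force — including those who want a job but have given up searching).
Civilian working-age population = 181.98 + 82.48 = 264.46 million.
Unemployment rate = 11.63 / 181.98 = 6.39%.
Labor force participation rate = 181.98 / 264.46 = 68.81%.

Unemployment rate ≈ 6.39%; labor force participation rate ≈ 68.81%.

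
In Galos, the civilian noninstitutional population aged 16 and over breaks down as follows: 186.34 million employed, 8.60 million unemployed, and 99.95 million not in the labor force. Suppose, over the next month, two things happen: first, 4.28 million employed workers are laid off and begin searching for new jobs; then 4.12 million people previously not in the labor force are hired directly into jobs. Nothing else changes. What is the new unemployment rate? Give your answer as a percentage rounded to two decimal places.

New unemployment rate ≈ 6.47%.

Initially, labor force = 186.34 + 8.60 = 194.94 million, so u = 8.60/194.94 = 4.41%.
After the first change, employed falls and unemployed rises by 4.28; labor force unchanged → E = 182.06, U = 12.88, labor force = 194.94 million.
After the second change, employed and labor force both rise by 4.12; unemployed unchanged → E = 186.18, U = 12.88, labor force = 199.06 million.
New unemployment rate = 12.88 / 199.06 = 6.47%.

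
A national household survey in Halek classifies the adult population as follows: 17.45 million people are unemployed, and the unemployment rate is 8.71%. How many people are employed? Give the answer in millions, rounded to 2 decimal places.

About 182.89 million are employed.

Labor force = U / u = 17.45 / 0.0871 ≈ 200.34 million.
Employed = labor force − unemployed = 200.34 − 17.45 = 182.89 million.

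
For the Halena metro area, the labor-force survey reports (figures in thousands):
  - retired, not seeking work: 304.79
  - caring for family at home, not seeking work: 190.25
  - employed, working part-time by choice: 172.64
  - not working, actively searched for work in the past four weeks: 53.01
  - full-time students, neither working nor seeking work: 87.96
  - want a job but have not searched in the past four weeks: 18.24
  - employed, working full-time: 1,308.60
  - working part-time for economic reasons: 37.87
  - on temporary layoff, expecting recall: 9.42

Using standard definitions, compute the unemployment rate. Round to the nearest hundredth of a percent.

Employed = 172.64 + 1,308.60 + 37.87 = 1,519.11 thousand (anyone who worked, including part-time for economic reasons, counts as employed).
Unemployed = 53.01 + 9.42 = 62.43 thousand (jobless and actively searching, or on temporary layoff).
Labor force = 1,519.11 + 62.43 = 1,581.54 thousand.
Unemployment rate = 62.43 / 1,581.54 = 3.95%.

Unemployment rate ≈ 3.95%.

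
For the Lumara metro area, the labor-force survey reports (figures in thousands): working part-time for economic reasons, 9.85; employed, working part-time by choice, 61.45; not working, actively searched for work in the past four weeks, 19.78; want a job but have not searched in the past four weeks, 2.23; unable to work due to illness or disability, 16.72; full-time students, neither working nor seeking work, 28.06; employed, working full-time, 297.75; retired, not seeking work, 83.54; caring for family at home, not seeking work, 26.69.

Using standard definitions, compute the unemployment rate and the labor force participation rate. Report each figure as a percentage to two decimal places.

Employed = 9.85 + 61.45 + 297.75 = 369.05 thousand (anyone who worked, including part-time for economic reasons, counts as employed).
Unemployed = 19.78 thousand.
Labor force = 369.05 + 19.78 = 388.83 thousand.
Not in labor force = 2.23 + 16.72 + 28.06 + 83.54 + 26.69 = 157.24 thousand (those not working and not actively searching are outside the labor force — including those who want a job but have given up searching).
Civilian working-age population = 388.83 + 157.24 = 546.07 thousand.
Unemployment rate = 19.78 / 388.83 = 5.09%.
Labor force participation rate = 388.83 / 546.07 = 71.21%.

Unemployment rate ≈ 5.09%; labor force participation rate ≈ 71.21%.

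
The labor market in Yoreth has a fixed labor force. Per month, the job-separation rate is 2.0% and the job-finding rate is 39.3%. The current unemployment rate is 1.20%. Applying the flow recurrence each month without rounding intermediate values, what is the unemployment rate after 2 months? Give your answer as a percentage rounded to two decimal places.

With a fixed labor force, u_{t+1} = u_t + s·(1−u_t) − f·u_t = u_t·(1−s−f) + s.
Here 1−s−f = 0.587 and s = 0.020.
u_1 = 0.012000 × 0.587 + 0.020 = 0.027044.
u_2 = 0.027044 × 0.587 + 0.020 = 0.035875.

Unemployment rate after two months ≈ 3.59%.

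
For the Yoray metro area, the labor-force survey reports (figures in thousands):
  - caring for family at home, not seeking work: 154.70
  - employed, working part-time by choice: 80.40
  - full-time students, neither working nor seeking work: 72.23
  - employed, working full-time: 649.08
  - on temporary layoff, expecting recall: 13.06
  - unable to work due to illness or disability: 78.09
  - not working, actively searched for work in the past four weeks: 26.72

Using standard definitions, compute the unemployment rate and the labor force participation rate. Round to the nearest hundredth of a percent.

Employed = 80.40 + 649.08 = 729.48 thousand.
Unemployed = 13.06 + 26.72 = 39.78 thousand (jobless and actively searching, or on temporary layoff).
Labor force = 729.48 + 39.78 = 769.26 thousand.
Not in labor force = 154.70 + 72.23 + 78.09 = 305.02 thousand (those not working and not actively searching are outside the labor force).
Civilian working-age population = 769.26 + 305.02 = 1,074.28 thousand.
Unemployment rate = 39.78 / 769.26 = 5.17%.
Labor force participation rate = 769.26 / 1,074.28 = 71.61%.

Unemployment rate ≈ 5.17%; labor force participation rate ≈ 71.61%.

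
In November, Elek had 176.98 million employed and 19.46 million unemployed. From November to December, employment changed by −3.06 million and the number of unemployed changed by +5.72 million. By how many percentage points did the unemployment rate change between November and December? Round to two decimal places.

November: labor force = 176.98 + 19.46 = 196.44; u = 19.46/196.44 = 9.91%.
December: labor force = 173.92 + 25.18 = 199.10; u = 25.18/199.10 = 12.65%.
Change = 12.65% − 9.91% = +2.74 pp.

The unemployment rate changed by +2.74 percentage points.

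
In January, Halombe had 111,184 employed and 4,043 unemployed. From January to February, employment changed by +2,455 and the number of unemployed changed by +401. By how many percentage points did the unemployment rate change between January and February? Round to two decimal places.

The unemployment rate changed by +0.25 percentage points.

January: labor force = 111,184 + 4,043 = 115,227; u = 4,043/115,227 = 3.51%.
February: labor force = 113,639 + 4,444 = 118,083; u = 4,444/118,083 = 3.76%.
Change = 3.76% − 3.51% = +0.25 pp.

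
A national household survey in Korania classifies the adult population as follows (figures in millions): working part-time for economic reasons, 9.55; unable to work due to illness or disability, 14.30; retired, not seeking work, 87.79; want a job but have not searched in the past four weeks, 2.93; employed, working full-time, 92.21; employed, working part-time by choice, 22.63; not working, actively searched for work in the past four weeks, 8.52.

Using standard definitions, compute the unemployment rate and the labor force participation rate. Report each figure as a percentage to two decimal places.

Unemployment rate ≈ 6.41%; labor force participation rate ≈ 55.86%.

Employed = 9.55 + 92.21 + 22.63 = 124.39 million (anyone who worked, including part-time for economic reasons, counts as employed).
Unemployed = 8.52 million.
Labor force = 124.39 + 8.52 = 132.91 million.
Not in labor force = 14.30 + 87.79 + 2.93 = 105.02 million (those not working and not actively searching are outside the labor force — including those who want a job but have given up searching).
Civilian working-age population = 132.91 + 105.02 = 237.93 million.
Unemployment rate = 8.52 / 132.91 = 6.41%.
Labor force participation rate = 132.91 / 237.93 = 55.86%.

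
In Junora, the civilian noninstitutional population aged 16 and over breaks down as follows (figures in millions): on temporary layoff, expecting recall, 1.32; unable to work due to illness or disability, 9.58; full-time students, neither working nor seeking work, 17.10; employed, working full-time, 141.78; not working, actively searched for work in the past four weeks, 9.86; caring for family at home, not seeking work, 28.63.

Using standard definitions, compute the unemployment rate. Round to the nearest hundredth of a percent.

Unemployment rate ≈ 7.31%.

Employed = 141.78 million.
Unemployed = 1.32 + 9.86 = 11.18 million (jobless and actively searching, or on temporary layoff).
Labor force = 141.78 + 11.18 = 152.96 million.
Unemployment rate = 11.18 / 152.96 = 7.31%.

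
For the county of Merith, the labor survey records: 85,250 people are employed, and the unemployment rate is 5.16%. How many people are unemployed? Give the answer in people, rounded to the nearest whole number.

Let U be the number unemployed. The labor force is E + U, and U/(E+U) = 0.0516.
So U = 0.0516 × 85,250 / (1 − 0.0516) = 4398.90 / 0.9484 ≈ 4,638.

About 4,638 are unemployed.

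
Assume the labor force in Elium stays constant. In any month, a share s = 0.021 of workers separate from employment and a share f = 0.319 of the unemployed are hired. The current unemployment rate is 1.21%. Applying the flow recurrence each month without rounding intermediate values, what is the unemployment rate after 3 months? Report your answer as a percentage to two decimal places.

Unemployment rate after three months ≈ 4.75%.

With a fixed labor force, u_{t+1} = u_t + s·(1−u_t) − f·u_t = u_t·(1−s−f) + s.
Here 1−s−f = 0.660 and s = 0.021.
u_1 = 0.012100 × 0.660 + 0.021 = 0.028986.
u_2 = 0.028986 × 0.660 + 0.021 = 0.040131.
u_3 = 0.040131 × 0.660 + 0.021 = 0.047486.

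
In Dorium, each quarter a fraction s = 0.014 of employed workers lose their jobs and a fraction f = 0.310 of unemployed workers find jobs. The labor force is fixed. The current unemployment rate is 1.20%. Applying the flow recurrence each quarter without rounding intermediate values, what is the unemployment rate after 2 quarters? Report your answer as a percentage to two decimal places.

With a fixed labor force, u_{t+1} = u_t + s·(1−u_t) − f·u_t = u_t·(1−s−f) + s.
Here 1−s−f = 0.676 and s = 0.014.
u_1 = 0.012000 × 0.676 + 0.014 = 0.022112.
u_2 = 0.022112 × 0.676 + 0.014 = 0.028948.

Unemployment rate after two quarters ≈ 2.89%.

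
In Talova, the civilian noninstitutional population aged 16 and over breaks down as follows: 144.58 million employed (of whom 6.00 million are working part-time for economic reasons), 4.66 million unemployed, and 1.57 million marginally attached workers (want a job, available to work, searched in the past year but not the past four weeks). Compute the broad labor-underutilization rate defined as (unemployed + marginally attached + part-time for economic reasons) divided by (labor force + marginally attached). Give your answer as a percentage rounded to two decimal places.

Labor force = 144.58 + 4.66 = 149.24 million.
Numerator = 4.66 + 1.57 + 6.00 = 12.23 million.
Denominator = 149.24 + 1.57 = 150.81 million.
Broad rate = 12.23 / 150.81 = 8.11%.

Broad underutilization rate ≈ 8.11%.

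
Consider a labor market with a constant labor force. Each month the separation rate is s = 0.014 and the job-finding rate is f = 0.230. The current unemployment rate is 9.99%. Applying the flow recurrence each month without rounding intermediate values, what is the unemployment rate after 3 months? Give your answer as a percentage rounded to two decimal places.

With a fixed labor force, u_{t+1} = u_t + s·(1−u_t) − f·u_t = u_t·(1−s−f) + s.
Here 1−s−f = 0.756 and s = 0.014.
u_1 = 0.099900 × 0.756 + 0.014 = 0.089524.
u_2 = 0.089524 × 0.756 + 0.014 = 0.081680.
u_3 = 0.081680 × 0.756 + 0.014 = 0.075750.

Unemployment rate after three months ≈ 7.58%.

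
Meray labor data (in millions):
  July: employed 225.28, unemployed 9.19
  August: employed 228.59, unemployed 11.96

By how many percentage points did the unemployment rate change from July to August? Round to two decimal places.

July: labor force = 225.28 + 9.19 = 234.47; u = 9.19/234.47 = 3.92%.
August: labor force = 228.59 + 11.96 = 240.55; u = 11.96/240.55 = 4.97%.
Change = 4.97% − 3.92% = +1.05 pp.

The unemployment rate changed by +1.05 percentage points.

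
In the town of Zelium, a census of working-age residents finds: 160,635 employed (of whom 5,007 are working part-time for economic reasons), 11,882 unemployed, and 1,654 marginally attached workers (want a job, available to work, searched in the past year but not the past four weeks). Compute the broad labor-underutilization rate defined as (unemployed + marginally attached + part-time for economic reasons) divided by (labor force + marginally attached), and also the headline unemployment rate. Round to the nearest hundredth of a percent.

Labor force = 160,635 + 11,882 = 172,517.
Numerator = 11,882 + 1,654 + 5,007 = 18,543.
Denominator = 172,517 + 1,654 = 174,171.
Broad rate = 18,543 / 174,171 = 10.65%.
Headline unemployment rate = 11,882 / 172,517 = 6.89%.

Broad underutilization rate ≈ 10.65%; headline unemployment rate ≈ 6.89%.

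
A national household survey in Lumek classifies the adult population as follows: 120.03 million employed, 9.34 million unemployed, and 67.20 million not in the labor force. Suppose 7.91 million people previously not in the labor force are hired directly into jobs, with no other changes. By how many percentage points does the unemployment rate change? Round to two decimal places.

Initially, labor force = 120.03 + 9.34 = 129.37 million, so u = 9.34/129.37 = 7.22%.
After the change, employed and labor force both rise by 7.91; unemployed unchanged → E = 127.94, U = 9.34, labor force = 137.28 million.
New unemployment rate = 9.34 / 137.28 = 6.80%.
Change = 6.80% − 7.22% = −0.42 percentage points.

The unemployment rate changes by −0.42 percentage points.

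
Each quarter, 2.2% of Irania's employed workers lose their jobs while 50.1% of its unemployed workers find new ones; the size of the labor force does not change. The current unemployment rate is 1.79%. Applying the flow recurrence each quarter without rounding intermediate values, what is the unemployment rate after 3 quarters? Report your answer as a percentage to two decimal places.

Unemployment rate after three quarters ≈ 3.94%.

With a fixed labor force, u_{t+1} = u_t + s·(1−u_t) − f·u_t = u_t·(1−s−f) + s.
Here 1−s−f = 0.477 and s = 0.022.
u_1 = 0.017900 × 0.477 + 0.022 = 0.030538.
u_2 = 0.030538 × 0.477 + 0.022 = 0.036567.
u_3 = 0.036567 × 0.477 + 0.022 = 0.039442.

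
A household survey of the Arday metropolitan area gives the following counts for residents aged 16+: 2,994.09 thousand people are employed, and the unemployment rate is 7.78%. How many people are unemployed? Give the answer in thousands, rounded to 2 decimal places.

Let U be the number unemployed. The labor force is E + U, and U/(E+U) = 0.0778.
So U = 0.0778 × 2,994.09 / (1 − 0.0778) = 232.9402 / 0.9222 ≈ 252.59 thousand.

About 252.59 thousand are unemployed.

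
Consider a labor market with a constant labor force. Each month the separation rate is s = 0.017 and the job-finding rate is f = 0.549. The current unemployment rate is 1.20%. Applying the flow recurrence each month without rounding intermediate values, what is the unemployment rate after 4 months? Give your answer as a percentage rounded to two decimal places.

With a fixed labor force, u_{t+1} = u_t + s·(1−u_t) − f·u_t = u_t·(1−s−f) + s.
Here 1−s−f = 0.434 and s = 0.017.
u_1 = 0.012000 × 0.434 + 0.017 = 0.022208.
u_2 = 0.022208 × 0.434 + 0.017 = 0.026638.
u_3 = 0.026638 × 0.434 + 0.017 = 0.028561.
u_4 = 0.028561 × 0.434 + 0.017 = 0.029395.

Unemployment rate after four months ≈ 2.94%.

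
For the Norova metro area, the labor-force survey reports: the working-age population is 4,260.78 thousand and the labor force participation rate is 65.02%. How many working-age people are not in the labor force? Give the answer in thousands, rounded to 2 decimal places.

Share not in the labor force = 1 − 0.6502 = 0.3498.
Not in labor force = 0.3498 × 4,260.78 ≈ 1,490.42 thousand.

About 1,490.42 thousand are not in the labor force.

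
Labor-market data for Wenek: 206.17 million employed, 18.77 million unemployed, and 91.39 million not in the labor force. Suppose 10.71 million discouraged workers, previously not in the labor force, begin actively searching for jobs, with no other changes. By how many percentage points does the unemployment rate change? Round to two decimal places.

The unemployment rate changes by +4.17 percentage points.

Initially, labor force = 206.17 + 18.77 = 224.94 million, so u = 18.77/224.94 = 8.34%.
After the change, unemployed and labor force both rise by 10.71 → E = 206.17, U = 29.48, labor force = 235.65 million.
New unemployment rate = 29.48 / 235.65 = 12.51%.
Change = 12.51% − 8.34% = +4.17 percentage points.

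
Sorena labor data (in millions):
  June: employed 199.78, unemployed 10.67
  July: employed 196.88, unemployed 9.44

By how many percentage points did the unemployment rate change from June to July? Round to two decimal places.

The unemployment rate changed by −0.49 percentage points.

June: labor force = 199.78 + 10.67 = 210.45; u = 10.67/210.45 = 5.07%.
July: labor force = 196.88 + 9.44 = 206.32; u = 9.44/206.32 = 4.58%.
Change = 4.58% − 5.07% = −0.49 pp.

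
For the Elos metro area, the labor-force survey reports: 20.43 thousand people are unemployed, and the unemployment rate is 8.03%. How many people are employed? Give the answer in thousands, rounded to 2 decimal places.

About 233.99 thousand are employed.

Labor force = U / u = 20.43 / 0.0803 ≈ 254.42 thousand.
Employed = labor force − unemployed = 254.42 − 20.43 = 233.99 thousand.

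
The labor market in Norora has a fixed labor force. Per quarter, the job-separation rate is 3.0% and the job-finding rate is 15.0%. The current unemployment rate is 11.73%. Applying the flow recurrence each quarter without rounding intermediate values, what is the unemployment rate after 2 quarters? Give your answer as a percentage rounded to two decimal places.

Unemployment rate after two quarters ≈ 13.35%.

With a fixed labor force, u_{t+1} = u_t + s·(1−u_t) − f·u_t = u_t·(1−s−f) + s.
Here 1−s−f = 0.820 and s = 0.030.
u_1 = 0.117300 × 0.820 + 0.030 = 0.126186.
u_2 = 0.126186 × 0.820 + 0.030 = 0.133473.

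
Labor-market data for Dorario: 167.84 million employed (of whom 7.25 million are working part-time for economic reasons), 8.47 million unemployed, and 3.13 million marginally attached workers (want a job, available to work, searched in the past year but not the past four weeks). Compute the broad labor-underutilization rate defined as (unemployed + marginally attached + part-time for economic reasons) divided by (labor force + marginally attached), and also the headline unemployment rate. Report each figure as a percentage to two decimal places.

Labor force = 167.84 + 8.47 = 176.31 million.
Numerator = 8.47 + 3.13 + 7.25 = 18.85 million.
Denominator = 176.31 + 3.13 = 179.44 million.
Broad rate = 18.85 / 179.44 = 10.50%.
Headline unemployment rate = 8.47 / 176.31 = 4.80%.

Broad underutilization rate ≈ 10.50%; headline unemployment rate ≈ 4.80%.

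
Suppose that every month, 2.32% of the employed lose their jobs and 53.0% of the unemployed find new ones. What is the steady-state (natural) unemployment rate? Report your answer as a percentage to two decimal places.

At steady state the flows balance: s·E = f·U, so U/(E+U) = s/(s+f).
u* = 2.32 / (2.32 + 53.0) = 2.32 / 55.32 = 4.19%.

Steady-state unemployment rate ≈ 4.19%.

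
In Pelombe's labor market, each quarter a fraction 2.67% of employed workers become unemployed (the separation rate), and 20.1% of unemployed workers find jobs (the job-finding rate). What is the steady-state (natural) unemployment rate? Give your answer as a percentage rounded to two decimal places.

At steady state the flows balance: s·E = f·U, so U/(E+U) = s/(s+f).
u* = 2.67 / (2.67 + 20.1) = 2.67 / 22.77 = 11.73%.

Steady-state unemployment rate ≈ 11.73%.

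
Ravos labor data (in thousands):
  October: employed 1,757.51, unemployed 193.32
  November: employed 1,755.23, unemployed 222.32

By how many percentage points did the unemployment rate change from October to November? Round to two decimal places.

October: labor force = 1,757.51 + 193.32 = 1,950.83; u = 193.32/1,950.83 = 9.91%.
November: labor force = 1,755.23 + 222.32 = 1,977.55; u = 222.32/1,977.55 = 11.24%.
Change = 11.24% − 9.91% = +1.33 pp.

The unemployment rate changed by +1.33 percentage points.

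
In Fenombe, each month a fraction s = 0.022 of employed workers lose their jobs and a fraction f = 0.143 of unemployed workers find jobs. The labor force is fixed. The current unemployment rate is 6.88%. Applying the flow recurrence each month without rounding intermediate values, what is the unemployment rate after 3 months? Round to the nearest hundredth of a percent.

With a fixed labor force, u_{t+1} = u_t + s·(1−u_t) − f·u_t = u_t·(1−s−f) + s.
Here 1−s−f = 0.835 and s = 0.022.
u_1 = 0.068800 × 0.835 + 0.022 = 0.079448.
u_2 = 0.079448 × 0.835 + 0.022 = 0.088339.
u_3 = 0.088339 × 0.835 + 0.022 = 0.095763.

Unemployment rate after three months ≈ 9.58%.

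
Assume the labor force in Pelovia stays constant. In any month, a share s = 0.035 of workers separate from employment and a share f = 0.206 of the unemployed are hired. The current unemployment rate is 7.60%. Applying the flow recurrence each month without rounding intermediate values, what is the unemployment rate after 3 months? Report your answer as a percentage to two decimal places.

With a fixed labor force, u_{t+1} = u_t + s·(1−u_t) − f·u_t = u_t·(1−s−f) + s.
Here 1−s−f = 0.759 and s = 0.035.
u_1 = 0.076000 × 0.759 + 0.035 = 0.092684.
u_2 = 0.092684 × 0.759 + 0.035 = 0.105347.
u_3 = 0.105347 × 0.759 + 0.035 = 0.114958.

Unemployment rate after three months ≈ 11.50%.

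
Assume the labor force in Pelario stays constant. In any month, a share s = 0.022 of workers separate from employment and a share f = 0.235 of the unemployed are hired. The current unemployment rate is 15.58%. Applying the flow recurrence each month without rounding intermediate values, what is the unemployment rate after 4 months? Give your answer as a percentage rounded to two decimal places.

With a fixed labor force, u_{t+1} = u_t + s·(1−u_t) − f·u_t = u_t·(1−s−f) + s.
Here 1−s−f = 0.743 and s = 0.022.
u_1 = 0.155800 × 0.743 + 0.022 = 0.137759.
u_2 = 0.137759 × 0.743 + 0.022 = 0.124355.
u_3 = 0.124355 × 0.743 + 0.022 = 0.114396.
u_4 = 0.114396 × 0.743 + 0.022 = 0.106996.

Unemployment rate after four months ≈ 10.70%.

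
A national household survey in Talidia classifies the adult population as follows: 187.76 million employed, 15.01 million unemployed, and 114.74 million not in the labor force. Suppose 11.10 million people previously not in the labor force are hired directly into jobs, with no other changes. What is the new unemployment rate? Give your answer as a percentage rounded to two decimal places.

Initially, labor force = 187.76 + 15.01 = 202.77 million, so u = 15.01/202.77 = 7.40%.
After the change, employed and labor force both rise by 11.10; unemployed unchanged → E = 198.86, U = 15.01, labor force = 213.87 million.
New unemployment rate = 15.01 / 213.87 = 7.02%.

New unemployment rate ≈ 7.02%.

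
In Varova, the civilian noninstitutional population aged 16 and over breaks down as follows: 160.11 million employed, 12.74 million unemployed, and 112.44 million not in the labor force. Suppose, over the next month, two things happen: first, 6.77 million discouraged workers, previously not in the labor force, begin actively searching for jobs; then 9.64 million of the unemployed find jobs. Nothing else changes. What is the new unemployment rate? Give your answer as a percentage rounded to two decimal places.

Initially, labor force = 160.11 + 12.74 = 172.85 million, so u = 12.74/172.85 = 7.37%.
After the first change, unemployed and labor force both rise by 6.77 → E = 160.11, U = 19.51, labor force = 179.62 million.
After the second change, unemployed falls and employed rises by 9.64; labor force unchanged → E = 169.75, U = 9.87, labor force = 179.62 million.
New unemployment rate = 9.87 / 179.62 = 5.49%.

New unemployment rate ≈ 5.49%.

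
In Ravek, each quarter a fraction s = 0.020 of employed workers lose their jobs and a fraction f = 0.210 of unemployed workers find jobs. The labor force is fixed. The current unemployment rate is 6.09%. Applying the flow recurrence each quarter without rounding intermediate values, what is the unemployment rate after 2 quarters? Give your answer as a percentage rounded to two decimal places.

With a fixed labor force, u_{t+1} = u_t + s·(1−u_t) − f·u_t = u_t·(1−s−f) + s.
Here 1−s−f = 0.770 and s = 0.020.
u_1 = 0.060900 × 0.770 + 0.020 = 0.066893.
u_2 = 0.066893 × 0.770 + 0.020 = 0.071508.

Unemployment rate after two quarters ≈ 7.15%.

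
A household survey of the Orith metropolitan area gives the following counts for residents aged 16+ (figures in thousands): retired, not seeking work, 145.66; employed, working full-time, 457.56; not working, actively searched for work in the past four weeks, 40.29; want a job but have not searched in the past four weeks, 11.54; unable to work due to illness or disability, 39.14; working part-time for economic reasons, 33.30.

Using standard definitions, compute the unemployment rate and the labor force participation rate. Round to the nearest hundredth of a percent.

Unemployment rate ≈ 7.59%; labor force participation rate ≈ 73.01%.

Employed = 457.56 + 33.30 = 490.86 thousand (anyone who worked, including part-time for economic reasons, counts as employed).
Unemployed = 40.29 thousand.
Labor force = 490.86 + 40.29 = 531.15 thousand.
Not in labor force = 145.66 + 11.54 + 39.14 = 196.34 thousand (those not working and not actively searching are outside the labor force — including those who want a job but have given up searching).
Civilian working-age population = 531.15 + 196.34 = 727.49 thousand.
Unemployment rate = 40.29 / 531.15 = 7.59%.
Labor force participation rate = 531.15 / 727.49 = 73.01%.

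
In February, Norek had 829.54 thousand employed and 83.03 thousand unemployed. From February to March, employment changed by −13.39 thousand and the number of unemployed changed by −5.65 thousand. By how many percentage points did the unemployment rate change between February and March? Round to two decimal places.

February: labor force = 829.54 + 83.03 = 912.57; u = 83.03/912.57 = 9.10%.
March: labor force = 816.15 + 77.38 = 893.53; u = 77.38/893.53 = 8.66%.
Change = 8.66% − 9.10% = −0.44 pp.

The unemployment rate changed by −0.44 percentage points.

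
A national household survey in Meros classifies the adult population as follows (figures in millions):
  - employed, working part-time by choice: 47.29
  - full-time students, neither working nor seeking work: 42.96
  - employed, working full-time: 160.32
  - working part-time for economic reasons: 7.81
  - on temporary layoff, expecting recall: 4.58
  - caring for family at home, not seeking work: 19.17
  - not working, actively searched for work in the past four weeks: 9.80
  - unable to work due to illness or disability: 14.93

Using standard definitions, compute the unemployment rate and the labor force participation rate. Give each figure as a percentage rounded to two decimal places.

Employed = 47.29 + 160.32 + 7.81 = 215.42 million (anyone who worked, including part-time for economic reasons, counts as employed).
Unemployed = 4.58 + 9.80 = 14.38 million (jobless and actively searching, or on temporary layoff).
Labor force = 215.42 + 14.38 = 229.80 million.
Not in labor force = 42.96 + 19.17 + 14.93 = 77.06 million (those not working and not actively searching are outside the labor force).
Civilian working-age population = 229.80 + 77.06 = 306.86 million.
Unemployment rate = 14.38 / 229.80 = 6.26%.
Labor force participation rate = 229.80 / 306.86 = 74.89%.

Unemployment rate ≈ 6.26%; labor force participation rate ≈ 74.89%.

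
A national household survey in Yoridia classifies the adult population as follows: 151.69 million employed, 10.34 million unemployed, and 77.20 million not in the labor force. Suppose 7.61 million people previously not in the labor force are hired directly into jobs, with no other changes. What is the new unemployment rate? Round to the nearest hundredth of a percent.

New unemployment rate ≈ 6.10%.

Initially, labor force = 151.69 + 10.34 = 162.03 million, so u = 10.34/162.03 = 6.38%.
After the change, employed and labor force both rise by 7.61; unemployed unchanged → E = 159.30, U = 10.34, labor force = 169.64 million.
New unemployment rate = 10.34 / 169.64 = 6.10%.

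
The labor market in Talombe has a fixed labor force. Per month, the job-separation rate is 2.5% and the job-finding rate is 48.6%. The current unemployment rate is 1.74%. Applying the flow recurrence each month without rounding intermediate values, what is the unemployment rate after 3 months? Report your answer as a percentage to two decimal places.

Unemployment rate after three months ≈ 4.52%.

With a fixed labor force, u_{t+1} = u_t + s·(1−u_t) − f·u_t = u_t·(1−s−f) + s.
Here 1−s−f = 0.489 and s = 0.025.
u_1 = 0.017400 × 0.489 + 0.025 = 0.033509.
u_2 = 0.033509 × 0.489 + 0.025 = 0.041386.
u_3 = 0.041386 × 0.489 + 0.025 = 0.045238.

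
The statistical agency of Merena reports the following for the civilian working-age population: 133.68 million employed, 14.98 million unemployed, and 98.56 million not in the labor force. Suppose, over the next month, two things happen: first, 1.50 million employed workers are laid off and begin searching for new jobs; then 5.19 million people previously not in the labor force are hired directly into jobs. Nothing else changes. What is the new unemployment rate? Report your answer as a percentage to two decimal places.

Initially, labor force = 133.68 + 14.98 = 148.66 million, so u = 14.98/148.66 = 10.08%.
After the first change, employed falls and unemployed rises by 1.50; labor force unchanged → E = 132.18, U = 16.48, labor force = 148.66 million.
After the second change, employed and labor force both rise by 5.19; unemployed unchanged → E = 137.37, U = 16.48, labor force = 153.85 million.
New unemployment rate = 16.48 / 153.85 = 10.71%.

New unemployment rate ≈ 10.71%.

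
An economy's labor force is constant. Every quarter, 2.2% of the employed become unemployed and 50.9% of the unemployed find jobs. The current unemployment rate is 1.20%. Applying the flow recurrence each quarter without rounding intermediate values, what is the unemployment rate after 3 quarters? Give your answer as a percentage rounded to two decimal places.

With a fixed labor force, u_{t+1} = u_t + s·(1−u_t) − f·u_t = u_t·(1−s−f) + s.
Here 1−s−f = 0.469 and s = 0.022.
u_1 = 0.012000 × 0.469 + 0.022 = 0.027628.
u_2 = 0.027628 × 0.469 + 0.022 = 0.034958.
u_3 = 0.034958 × 0.469 + 0.022 = 0.038395.

Unemployment rate after three quarters ≈ 3.84%.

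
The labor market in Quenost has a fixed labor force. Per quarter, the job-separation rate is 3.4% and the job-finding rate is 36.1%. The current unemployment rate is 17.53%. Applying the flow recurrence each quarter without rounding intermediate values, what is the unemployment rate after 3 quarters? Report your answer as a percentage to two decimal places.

Unemployment rate after three quarters ≈ 10.58%.

With a fixed labor force, u_{t+1} = u_t + s·(1−u_t) − f·u_t = u_t·(1−s−f) + s.
Here 1−s−f = 0.605 and s = 0.034.
u_1 = 0.175300 × 0.605 + 0.034 = 0.140057.
u_2 = 0.140057 × 0.605 + 0.034 = 0.118734.
u_3 = 0.118734 × 0.605 + 0.034 = 0.105834.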